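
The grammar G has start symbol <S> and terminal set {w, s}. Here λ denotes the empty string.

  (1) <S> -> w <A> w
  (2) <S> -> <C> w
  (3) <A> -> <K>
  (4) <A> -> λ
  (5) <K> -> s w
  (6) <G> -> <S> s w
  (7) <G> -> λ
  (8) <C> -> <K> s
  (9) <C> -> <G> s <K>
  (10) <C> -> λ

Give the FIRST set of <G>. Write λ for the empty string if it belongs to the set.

FIRST(<K>) = {s}
FIRST(<A>) = {λ, s}  (via <K>)
FIRST(<S>) = {s, w}  (via <C> w)
FIRST(<G>) = {λ, s, w}  (via <S> s w)
FIRST(<C>) = {λ, s, w}  (via <K> s, <G> s <K>)

{λ, s, w}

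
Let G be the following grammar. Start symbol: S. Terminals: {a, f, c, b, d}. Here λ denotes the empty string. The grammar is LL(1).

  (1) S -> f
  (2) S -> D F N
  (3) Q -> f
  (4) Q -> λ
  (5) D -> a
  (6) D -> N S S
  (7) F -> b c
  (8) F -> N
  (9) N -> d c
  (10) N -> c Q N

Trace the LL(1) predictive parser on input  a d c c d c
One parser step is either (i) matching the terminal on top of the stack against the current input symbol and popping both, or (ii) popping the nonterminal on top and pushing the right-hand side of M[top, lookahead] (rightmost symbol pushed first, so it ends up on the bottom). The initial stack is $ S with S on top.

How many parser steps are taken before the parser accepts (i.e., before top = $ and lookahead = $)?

step 1: stack=$ S  input=a d c c d c $  — expand S -> D F N
step 2: stack=$ N F D  input=a d c c d c $  — expand D -> a
step 3: stack=$ N F a  input=a d c c d c $  — match a
step 4: stack=$ N F  input=d c c d c $  — expand F -> N
step 5: stack=$ N N  input=d c c d c $  — expand N -> d c
step 6: stack=$ N c d  input=d c c d c $  — match d
step 7: stack=$ N c  input=c c d c $  — match c
step 8: stack=$ N  input=c d c $  — expand N -> c Q N
step 9: stack=$ N Q c  input=c d c $  — match c
step 10: stack=$ N Q  input=d c $  — expand Q -> λ
step 11: stack=$ N  input=d c $  — expand N -> d c
step 12: stack=$ c d  input=d c $  — match d
step 13: stack=$ c  input=c $  — match c
Accept reached after 13 steps.

13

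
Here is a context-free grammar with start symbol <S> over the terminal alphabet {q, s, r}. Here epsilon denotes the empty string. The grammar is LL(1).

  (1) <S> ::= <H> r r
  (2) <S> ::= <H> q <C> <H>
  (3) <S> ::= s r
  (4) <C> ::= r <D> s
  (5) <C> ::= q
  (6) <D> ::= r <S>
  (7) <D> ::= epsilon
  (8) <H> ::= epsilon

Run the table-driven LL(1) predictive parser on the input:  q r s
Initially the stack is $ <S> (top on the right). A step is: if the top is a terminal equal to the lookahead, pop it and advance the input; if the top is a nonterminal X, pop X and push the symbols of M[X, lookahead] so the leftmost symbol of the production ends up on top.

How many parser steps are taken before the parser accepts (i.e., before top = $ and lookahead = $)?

8

     Stack            Input    Action
  1  $ <S>            q r s $  expand <S> ::= <H> q <C> <H>
  2  $ <H> <C> q <H>  q r s $  expand <H> ::= epsilon
  3  $ <H> <C> q      q r s $  match q
  4  $ <H> <C>        r s $    expand <C> ::= r <D> s
  5  $ <H> s <D> r    r s $    match r
  6  $ <H> s <D>      s $      expand <D> ::= epsilon
  7  $ <H> s          s $      match s
  8  $ <H>            $        expand <H> ::= epsilon
Accept reached after 8 steps.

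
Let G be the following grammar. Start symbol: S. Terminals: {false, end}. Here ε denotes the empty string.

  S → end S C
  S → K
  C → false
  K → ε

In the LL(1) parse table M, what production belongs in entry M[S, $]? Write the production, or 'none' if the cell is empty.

S → K

FIRST(C): from C→false we get {false}. So FIRST(C) = {false}.
FIRST(K): from K→ε we get {ε}. So FIRST(K) = {ε}.
FIRST(S): from S→end S C we get {end}; from S→K we get {ε}. So FIRST(S) = {ε, end}.
FOLLOW(S) includes $ since S is the start symbol.
FOLLOW(S): in S→end S C, S is followed by C with FIRST {false}. Thus FOLLOW(S) = {$, false}.
For S → end S C: FIRST(end S C) = {end}, so it goes in M[S, t] for t ∈ {end}.
For S → K: FIRST(K) = {ε}, so it goes in M[S, t] for t ∈ {}; since ε ∈ FIRST, also for every t ∈ FOLLOW(S) = {$, false}.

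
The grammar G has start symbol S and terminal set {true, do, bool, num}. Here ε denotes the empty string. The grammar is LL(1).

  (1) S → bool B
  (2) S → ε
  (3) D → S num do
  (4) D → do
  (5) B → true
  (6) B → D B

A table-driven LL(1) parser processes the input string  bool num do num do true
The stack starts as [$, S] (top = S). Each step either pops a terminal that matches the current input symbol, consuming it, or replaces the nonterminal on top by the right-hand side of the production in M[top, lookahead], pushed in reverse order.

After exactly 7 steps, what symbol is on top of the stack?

B

     Stack         Input                      Action
  1  $ S           bool num do num do true $  expand S → bool B
  2  $ B bool      bool num do num do true $  match bool
  3  $ B           num do num do true $       expand B → D B
  4  $ B D         num do num do true $       expand D → S num do
  5  $ B do num S  num do num do true $       expand S → ε
  6  $ B do num    num do num do true $       match num
  7  $ B do        do num do true $           match do
Stack after step 7: $ B (top = B).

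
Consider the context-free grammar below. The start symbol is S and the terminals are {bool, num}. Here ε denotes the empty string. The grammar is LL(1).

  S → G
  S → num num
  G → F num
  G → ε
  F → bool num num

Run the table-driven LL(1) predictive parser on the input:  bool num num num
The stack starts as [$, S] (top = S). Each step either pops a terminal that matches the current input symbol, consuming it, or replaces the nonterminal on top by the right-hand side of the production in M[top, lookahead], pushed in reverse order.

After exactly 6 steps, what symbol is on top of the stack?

num

step 1: stack=$ S  input=bool num num num $  — expand S → G
step 2: stack=$ G  input=bool num num num $  — expand G → F num
step 3: stack=$ num F  input=bool num num num $  — expand F → bool num num
step 4: stack=$ num num num bool  input=bool num num num $  — match bool
step 5: stack=$ num num num  input=num num num $  — match num
step 6: stack=$ num num  input=num num $  — match num
Stack after step 6: $ num (top = num).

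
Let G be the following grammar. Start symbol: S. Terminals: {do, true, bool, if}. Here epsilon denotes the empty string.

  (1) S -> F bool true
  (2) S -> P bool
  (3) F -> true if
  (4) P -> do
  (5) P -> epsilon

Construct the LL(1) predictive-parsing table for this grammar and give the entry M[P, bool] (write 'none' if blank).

FIRST(F): from F->true if we get {true}. So FIRST(F) = {true}.
FIRST(P): from P->do we get {do}; from P->epsilon we get {epsilon}. So FIRST(P) = {epsilon, do}.
FIRST(S): from S->F bool true we get {true}; from S->P bool we get {bool, do}. So FIRST(S) = {bool, do, true}.
FOLLOW(S) includes $ since S is the start symbol.
FOLLOW(P): in S->P bool, P is followed by bool with FIRST {bool}. Thus FOLLOW(P) = {bool}.
For P -> do: FIRST(do) = {do}, so it goes in M[P, t] for t ∈ {do}.
For P -> epsilon: FIRST(epsilon) = {epsilon}, so it goes in M[P, t] for t ∈ {}; since epsilon ∈ FIRST, also for every t ∈ FOLLOW(P) = {bool}.

P -> epsilon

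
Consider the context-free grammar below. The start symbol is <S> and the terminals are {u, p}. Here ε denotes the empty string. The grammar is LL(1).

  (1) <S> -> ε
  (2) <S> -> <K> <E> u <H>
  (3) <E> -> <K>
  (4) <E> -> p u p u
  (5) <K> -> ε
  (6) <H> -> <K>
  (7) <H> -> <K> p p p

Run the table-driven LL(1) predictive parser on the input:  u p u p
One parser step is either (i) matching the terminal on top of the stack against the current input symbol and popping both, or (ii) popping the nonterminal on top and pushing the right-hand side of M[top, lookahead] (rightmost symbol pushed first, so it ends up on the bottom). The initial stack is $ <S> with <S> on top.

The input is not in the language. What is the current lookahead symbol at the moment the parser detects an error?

step 1: stack=$ <S>  input=u p u p $  — expand <S> -> <K> <E> u <H>
step 2: stack=$ <H> u <E> <K>  input=u p u p $  — expand <K> -> ε
step 3: stack=$ <H> u <E>  input=u p u p $  — expand <E> -> <K>
step 4: stack=$ <H> u <K>  input=u p u p $  — expand <K> -> ε
step 5: stack=$ <H> u  input=u p u p $  — match u
step 6: stack=$ <H>  input=p u p $  — expand <H> -> <K> p p p
step 7: stack=$ p p p <K>  input=p u p $  — expand <K> -> ε
step 8: stack=$ p p p  input=p u p $  — match p
step 9: stack=$ p p  input=u p $  — error: top is terminal p but lookahead is u

u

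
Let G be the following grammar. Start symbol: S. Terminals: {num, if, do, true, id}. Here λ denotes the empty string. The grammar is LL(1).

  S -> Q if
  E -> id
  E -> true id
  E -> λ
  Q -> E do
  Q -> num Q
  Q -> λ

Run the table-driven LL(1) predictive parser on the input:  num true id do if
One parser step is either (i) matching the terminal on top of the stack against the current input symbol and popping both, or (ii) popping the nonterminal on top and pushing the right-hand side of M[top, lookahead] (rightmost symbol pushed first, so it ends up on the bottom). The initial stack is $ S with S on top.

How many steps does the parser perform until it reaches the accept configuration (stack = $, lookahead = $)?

9

step 1: stack=$ S  input=num true id do if $  — expand S -> Q if
step 2: stack=$ if Q  input=num true id do if $  — expand Q -> num Q
step 3: stack=$ if Q num  input=num true id do if $  — match num
step 4: stack=$ if Q  input=true id do if $  — expand Q -> E do
step 5: stack=$ if do E  input=true id do if $  — expand E -> true id
step 6: stack=$ if do id true  input=true id do if $  — match true
step 7: stack=$ if do id  input=id do if $  — match id
step 8: stack=$ if do  input=do if $  — match do
step 9: stack=$ if  input=if $  — match if
Accept reached after 9 steps.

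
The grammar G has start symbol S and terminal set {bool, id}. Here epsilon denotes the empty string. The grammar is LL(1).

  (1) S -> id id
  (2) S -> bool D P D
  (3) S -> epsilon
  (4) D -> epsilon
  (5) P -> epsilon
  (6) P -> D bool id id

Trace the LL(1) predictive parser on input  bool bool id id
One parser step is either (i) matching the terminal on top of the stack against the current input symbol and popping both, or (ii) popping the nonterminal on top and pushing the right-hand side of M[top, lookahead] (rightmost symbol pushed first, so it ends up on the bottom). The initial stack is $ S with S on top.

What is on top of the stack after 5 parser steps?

bool

     Stack             Input              Action
  1  $ S               bool bool id id $  expand S -> bool D P D
  2  $ D P D bool      bool bool id id $  match bool
  3  $ D P D           bool id id $       expand D -> epsilon
  4  $ D P             bool id id $       expand P -> D bool id id
  5  $ D id id bool D  bool id id $       expand D -> epsilon
Stack after step 5: $ D id id bool (top = bool).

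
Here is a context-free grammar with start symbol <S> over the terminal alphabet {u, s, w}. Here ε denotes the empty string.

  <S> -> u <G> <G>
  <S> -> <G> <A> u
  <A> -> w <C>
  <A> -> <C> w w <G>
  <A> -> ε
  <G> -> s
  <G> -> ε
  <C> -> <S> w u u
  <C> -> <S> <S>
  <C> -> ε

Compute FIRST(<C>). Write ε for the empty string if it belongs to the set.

FIRST(<G>): from <G>->s we get {s}; from <G>->ε we get {ε}. So FIRST(<G>) = {ε, s}.
FIRST(<S>): from <S>->u <G> <G> we get {u}; from <S>-><G> <A> u we get {s, u, w}. So FIRST(<S>) = {s, u, w}.
FIRST(<C>): from <C>-><S> w u u we get {s, u, w}; from <C>-><S> <S> we get {s, u, w}; from <C>->ε we get {ε}. So FIRST(<C>) = {ε, s, u, w}.
FIRST(<A>): from <A>->w <C> we get {w}; from <A>-><C> w w <G> we get {s, u, w}; from <A>->ε we get {ε}. So FIRST(<A>) = {ε, s, u, w}.

{ε, s, u, w}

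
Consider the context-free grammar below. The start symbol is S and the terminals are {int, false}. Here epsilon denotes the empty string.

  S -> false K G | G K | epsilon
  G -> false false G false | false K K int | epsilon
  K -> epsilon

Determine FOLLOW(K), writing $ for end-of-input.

{$, false, int}

FIRST(G): from G->false false G false we get {false}; from G->false K K int we get {false}; from G->epsilon we get {epsilon}. So FIRST(G) = {epsilon, false}.
FIRST(K): from K->epsilon we get {epsilon}. So FIRST(K) = {epsilon}.
FIRST(S): from S->false K G we get {false}; from S->G K we get {epsilon, false}; from S->epsilon we get {epsilon}. So FIRST(S) = {epsilon, false}.
FOLLOW(S) includes $ since S is the start symbol.
FOLLOW(S): S appears on no right-hand side. Thus FOLLOW(S) = {$}.
FOLLOW(G): in S->false K G, the suffix after G is empty, so FOLLOW(G) ⊇ FOLLOW(S) = {$}; in S->G K, G is followed by K with FIRST {epsilon}; in S->G K, the suffix after G is nullable, so FOLLOW(G) ⊇ FOLLOW(S) = {$}; in G->false false G false, G is followed by false with FIRST {false}. Thus FOLLOW(G) = {$, false}.
FOLLOW(K): in S->false K G, K is followed by G with FIRST {epsilon, false}; in S->false K G, the suffix after K is nullable, so FOLLOW(K) ⊇ FOLLOW(S) = {$}; in S->G K, the suffix after K is empty, so FOLLOW(K) ⊇ FOLLOW(S) = {$}; in G->false K K int (occurrence 1), K is followed by K int with FIRST {int}; in G->false K K int (occurrence 2), K is followed by int with FIRST {int}. Thus FOLLOW(K) = {$, false, int}.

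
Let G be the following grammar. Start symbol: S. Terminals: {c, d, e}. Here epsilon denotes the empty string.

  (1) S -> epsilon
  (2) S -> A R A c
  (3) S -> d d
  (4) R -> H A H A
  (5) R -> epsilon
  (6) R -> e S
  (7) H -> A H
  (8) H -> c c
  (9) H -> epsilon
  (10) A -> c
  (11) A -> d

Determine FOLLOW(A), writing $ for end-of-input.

{c, d, e}

FIRST(A) = {c, d}
FIRST(S) = {epsilon, c, d}  (via A R A c)
FIRST(H) = {epsilon, c, d}  (via A H)
FIRST(R) = {epsilon, c, d, e}  (via H A H A)
FOLLOW(S) includes $ since S is the start symbol.
FOLLOW(R): in S->A R A c, R is followed by A c with FIRST {c, d}. Thus FOLLOW(R) = {c, d}.
FOLLOW(S): in R->e S, the suffix after S is empty, so FOLLOW(S) ⊇ FOLLOW(R) = {c, d}. Thus FOLLOW(S) = {$, c, d}.
FOLLOW(H): in R->H A H A (occurrence 1), H is followed by A H A with FIRST {c, d}; in R->H A H A (occurrence 2), H is followed by A with FIRST {c, d}; in H->A H, the suffix after H is empty (adds nothing new). Thus FOLLOW(H) = {c, d}.
FOLLOW(A): in S->A R A c (occurrence 1), A is followed by R A c with FIRST {c, d, e}; in S->A R A c (occurrence 2), A is followed by c with FIRST {c}; in R->H A H A (occurrence 1), A is followed by H A with FIRST {c, d}; in R->H A H A (occurrence 2), the suffix after A is empty, so FOLLOW(A) ⊇ FOLLOW(R) = {c, d}; in H->A H, A is followed by H with FIRST {epsilon, c, d}; in H->A H, the suffix after A is nullable, so FOLLOW(A) ⊇ FOLLOW(H) = {c, d}. Thus FOLLOW(A) = {c, d, e}.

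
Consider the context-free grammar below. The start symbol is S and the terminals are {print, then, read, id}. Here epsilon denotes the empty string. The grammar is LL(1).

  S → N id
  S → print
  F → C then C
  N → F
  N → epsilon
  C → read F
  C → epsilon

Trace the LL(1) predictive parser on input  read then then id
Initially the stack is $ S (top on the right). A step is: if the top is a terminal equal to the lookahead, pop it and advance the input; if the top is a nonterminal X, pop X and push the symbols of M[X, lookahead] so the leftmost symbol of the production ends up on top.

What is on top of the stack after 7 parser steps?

     Stack                 Input                Action
  1  $ S                   read then then id $  expand S → N id
  2  $ id N                read then then id $  expand N → F
  3  $ id F                read then then id $  expand F → C then C
  4  $ id C then C         read then then id $  expand C → read F
  5  $ id C then F read    read then then id $  match read
  6  $ id C then F         then then id $       expand F → C then C
  7  $ id C then C then C  then then id $       expand C → epsilon
Stack after step 7: $ id C then C then (top = then).

then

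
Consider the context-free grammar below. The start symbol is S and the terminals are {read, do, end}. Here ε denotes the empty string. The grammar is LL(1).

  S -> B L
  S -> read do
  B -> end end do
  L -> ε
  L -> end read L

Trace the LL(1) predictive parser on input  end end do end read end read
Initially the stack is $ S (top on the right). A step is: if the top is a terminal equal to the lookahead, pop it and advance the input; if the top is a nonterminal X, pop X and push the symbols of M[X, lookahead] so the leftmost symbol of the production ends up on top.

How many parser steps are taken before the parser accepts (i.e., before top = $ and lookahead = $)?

12

      Stack           Input                           Action
   1  $ S             end end do end read end read $  expand S -> B L
   2  $ L B           end end do end read end read $  expand B -> end end do
   3  $ L do end end  end end do end read end read $  match end
   4  $ L do end      end do end read end read $      match end
   5  $ L do          do end read end read $          match do
   6  $ L             end read end read $             expand L -> end read L
   7  $ L read end    end read end read $             match end
   8  $ L read        read end read $                 match read
   9  $ L             end read $                      expand L -> end read L
  10  $ L read end    end read $                      match end
  11  $ L read        read $                          match read
  12  $ L             $                               expand L -> ε
Accept reached after 12 steps.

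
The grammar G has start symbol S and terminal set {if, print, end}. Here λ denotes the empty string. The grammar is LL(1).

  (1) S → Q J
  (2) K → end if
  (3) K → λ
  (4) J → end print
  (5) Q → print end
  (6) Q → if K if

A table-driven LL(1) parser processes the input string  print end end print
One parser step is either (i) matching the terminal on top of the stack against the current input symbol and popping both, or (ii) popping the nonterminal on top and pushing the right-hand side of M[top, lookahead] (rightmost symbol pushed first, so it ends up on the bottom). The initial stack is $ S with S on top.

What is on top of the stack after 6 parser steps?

print

step 1: stack=$ S  input=print end end print $  — expand S → Q J
step 2: stack=$ J Q  input=print end end print $  — expand Q → print end
step 3: stack=$ J end print  input=print end end print $  — match print
step 4: stack=$ J end  input=end end print $  — match end
step 5: stack=$ J  input=end print $  — expand J → end print
step 6: stack=$ print end  input=end print $  — match end
Stack after step 6: $ print (top = print).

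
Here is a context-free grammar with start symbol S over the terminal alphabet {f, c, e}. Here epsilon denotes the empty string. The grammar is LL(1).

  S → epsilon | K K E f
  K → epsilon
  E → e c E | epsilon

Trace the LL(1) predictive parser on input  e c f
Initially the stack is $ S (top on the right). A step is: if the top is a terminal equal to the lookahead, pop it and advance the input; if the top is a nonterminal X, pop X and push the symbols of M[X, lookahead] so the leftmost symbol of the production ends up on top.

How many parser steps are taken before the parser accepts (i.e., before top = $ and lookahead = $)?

     Stack      Input    Action
  1  $ S        e c f $  expand S → K K E f
  2  $ f E K K  e c f $  expand K → epsilon
  3  $ f E K    e c f $  expand K → epsilon
  4  $ f E      e c f $  expand E → e c E
  5  $ f E c e  e c f $  match e
  6  $ f E c    c f $    match c
  7  $ f E      f $      expand E → epsilon
  8  $ f        f $      match f
Accept reached after 8 steps.

8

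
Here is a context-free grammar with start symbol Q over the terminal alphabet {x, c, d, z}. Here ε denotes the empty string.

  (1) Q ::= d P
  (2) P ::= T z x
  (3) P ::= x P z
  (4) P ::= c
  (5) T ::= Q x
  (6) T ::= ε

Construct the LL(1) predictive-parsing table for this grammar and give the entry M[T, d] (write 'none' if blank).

FIRST(Q) = {d}
FIRST(T) = {ε, d}  (via Q x)
FIRST(P) = {c, d, x, z}  (via T z x)
FOLLOW(Q) includes $ since Q is the start symbol.
FOLLOW(T): in P::=T z x, T is followed by z x with FIRST {z}. Thus FOLLOW(T) = {z}.
For T ::= Q x: FIRST(Q x) = {d}, so it goes in M[T, t] for t ∈ {d}.
For T ::= ε: FIRST(ε) = {ε}, so it goes in M[T, t] for t ∈ {}; since ε ∈ FIRST, also for every t ∈ FOLLOW(T) = {z}.

T ::= Q x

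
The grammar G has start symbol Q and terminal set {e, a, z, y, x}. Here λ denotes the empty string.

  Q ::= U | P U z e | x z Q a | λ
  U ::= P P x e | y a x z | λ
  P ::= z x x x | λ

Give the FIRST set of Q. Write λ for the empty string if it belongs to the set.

FIRST(P): from P::=z x x x we get {z}; from P::=λ we get {λ}. So FIRST(P) = {λ, z}.
FIRST(U): from U::=P P x e we get {x, z}; from U::=y a x z we get {y}; from U::=λ we get {λ}. So FIRST(U) = {λ, x, y, z}.
FIRST(Q): from Q::=U we get {λ, x, y, z}; from Q::=P U z e we get {x, y, z}; from Q::=x z Q a we get {x}; from Q::=λ we get {λ}. So FIRST(Q) = {λ, x, y, z}.

{λ, x, y, z}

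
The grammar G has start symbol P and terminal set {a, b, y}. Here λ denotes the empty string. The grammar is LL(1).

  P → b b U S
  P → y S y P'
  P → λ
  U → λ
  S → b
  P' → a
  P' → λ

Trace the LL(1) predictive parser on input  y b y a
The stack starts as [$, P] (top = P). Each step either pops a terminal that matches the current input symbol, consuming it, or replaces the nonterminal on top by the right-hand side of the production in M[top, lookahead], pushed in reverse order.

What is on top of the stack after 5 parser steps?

     Stack       Input      Action
  1  $ P         y b y a $  expand P → y S y P'
  2  $ P' y S y  y b y a $  match y
  3  $ P' y S    b y a $    expand S → b
  4  $ P' y b    b y a $    match b
  5  $ P' y      y a $      match y
Stack after step 5: $ P' (top = P').

P'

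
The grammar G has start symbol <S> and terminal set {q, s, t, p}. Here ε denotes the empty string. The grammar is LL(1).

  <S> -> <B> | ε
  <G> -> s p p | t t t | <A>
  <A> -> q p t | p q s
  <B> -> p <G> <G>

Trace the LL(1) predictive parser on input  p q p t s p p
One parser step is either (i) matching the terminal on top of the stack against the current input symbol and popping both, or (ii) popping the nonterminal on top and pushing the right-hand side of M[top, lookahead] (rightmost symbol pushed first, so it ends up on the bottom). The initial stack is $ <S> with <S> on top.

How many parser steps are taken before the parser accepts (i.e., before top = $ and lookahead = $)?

      Stack        Input            Action
   1  $ <S>        p q p t s p p $  expand <S> -> <B>
   2  $ <B>        p q p t s p p $  expand <B> -> p <G> <G>
   3  $ <G> <G> p  p q p t s p p $  match p
   4  $ <G> <G>    q p t s p p $    expand <G> -> <A>
   5  $ <G> <A>    q p t s p p $    expand <A> -> q p t
   6  $ <G> t p q  q p t s p p $    match q
   7  $ <G> t p    p t s p p $      match p
   8  $ <G> t      t s p p $        match t
   9  $ <G>        s p p $          expand <G> -> s p p
  10  $ p p s      s p p $          match s
  11  $ p p        p p $            match p
  12  $ p          p $              match p
Accept reached after 12 steps.

12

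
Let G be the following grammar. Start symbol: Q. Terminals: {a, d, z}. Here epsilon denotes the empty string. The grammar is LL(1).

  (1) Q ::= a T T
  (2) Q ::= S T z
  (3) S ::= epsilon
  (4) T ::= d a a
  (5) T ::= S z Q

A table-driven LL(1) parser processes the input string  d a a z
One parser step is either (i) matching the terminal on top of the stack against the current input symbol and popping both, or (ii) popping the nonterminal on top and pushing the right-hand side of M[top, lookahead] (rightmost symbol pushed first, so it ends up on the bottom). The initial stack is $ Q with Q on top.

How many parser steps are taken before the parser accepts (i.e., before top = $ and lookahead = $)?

step 1: stack=$ Q  input=d a a z $  — expand Q ::= S T z
step 2: stack=$ z T S  input=d a a z $  — expand S ::= epsilon
step 3: stack=$ z T  input=d a a z $  — expand T ::= d a a
step 4: stack=$ z a a d  input=d a a z $  — match d
step 5: stack=$ z a a  input=a a z $  — match a
step 6: stack=$ z a  input=a z $  — match a
step 7: stack=$ z  input=z $  — match z
Accept reached after 7 steps.

7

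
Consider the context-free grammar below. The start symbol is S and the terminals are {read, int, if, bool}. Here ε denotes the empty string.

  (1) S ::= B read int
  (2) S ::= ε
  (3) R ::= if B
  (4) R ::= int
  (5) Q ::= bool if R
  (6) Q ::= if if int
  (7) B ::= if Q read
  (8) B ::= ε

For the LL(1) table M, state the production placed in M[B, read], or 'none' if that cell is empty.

FIRST(R): from R::=if B we get {if}; from R::=int we get {int}. So FIRST(R) = {if, int}.
FIRST(Q): from Q::=bool if R we get {bool}; from Q::=if if int we get {if}. So FIRST(Q) = {bool, if}.
FIRST(B): from B::=if Q read we get {if}; from B::=ε we get {ε}. So FIRST(B) = {ε, if}.
FIRST(S): from S::=B read int we get {if, read}; from S::=ε we get {ε}. So FIRST(S) = {ε, if, read}.
FOLLOW(S) includes $ since S is the start symbol.
FOLLOW(R): in Q::=bool if R, the suffix after R is empty, so FOLLOW(R) ⊇ FOLLOW(Q) = {read}. Thus FOLLOW(R) = {read}.
FOLLOW(B): in S::=B read int, B is followed by read int with FIRST {read}; in R::=if B, the suffix after B is empty, so FOLLOW(B) ⊇ FOLLOW(R) = {read}. Thus FOLLOW(B) = {read}.
For B ::= if Q read: FIRST(if Q read) = {if}, so it goes in M[B, t] for t ∈ {if}.
For B ::= ε: FIRST(ε) = {ε}, so it goes in M[B, t] for t ∈ {}; since ε ∈ FIRST, also for every t ∈ FOLLOW(B) = {read}.

B ::= ε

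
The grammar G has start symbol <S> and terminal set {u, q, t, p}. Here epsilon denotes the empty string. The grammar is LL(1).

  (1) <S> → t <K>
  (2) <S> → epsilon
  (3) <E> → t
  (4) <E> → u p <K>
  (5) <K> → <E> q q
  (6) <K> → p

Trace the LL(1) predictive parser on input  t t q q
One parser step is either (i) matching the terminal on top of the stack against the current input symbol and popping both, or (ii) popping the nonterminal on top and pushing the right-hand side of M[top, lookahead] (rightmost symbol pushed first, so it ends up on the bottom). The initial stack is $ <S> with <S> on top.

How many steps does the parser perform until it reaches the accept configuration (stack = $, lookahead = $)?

     Stack      Input      Action
  1  $ <S>      t t q q $  expand <S> → t <K>
  2  $ <K> t    t t q q $  match t
  3  $ <K>      t q q $    expand <K> → <E> q q
  4  $ q q <E>  t q q $    expand <E> → t
  5  $ q q t    t q q $    match t
  6  $ q q      q q $      match q
  7  $ q        q $        match q
Accept reached after 7 steps.

7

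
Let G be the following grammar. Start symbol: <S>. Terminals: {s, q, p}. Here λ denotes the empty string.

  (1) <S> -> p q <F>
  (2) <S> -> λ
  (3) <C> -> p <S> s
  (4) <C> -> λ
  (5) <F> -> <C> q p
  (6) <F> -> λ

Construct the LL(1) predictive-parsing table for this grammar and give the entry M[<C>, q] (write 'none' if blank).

<C> -> λ

FIRST(<S>): from <S>->p q <F> we get {p}; from <S>->λ we get {λ}. So FIRST(<S>) = {λ, p}.
FIRST(<C>): from <C>->p <S> s we get {p}; from <C>->λ we get {λ}. So FIRST(<C>) = {λ, p}.
FIRST(<F>): from <F>-><C> q p we get {p, q}; from <F>->λ we get {λ}. So FIRST(<F>) = {λ, p, q}.
FOLLOW(<S>) includes $ since <S> is the start symbol.
FOLLOW(<C>): in <F>-><C> q p, <C> is followed by q p with FIRST {q}. Thus FOLLOW(<C>) = {q}.
For <C> -> p <S> s: FIRST(p <S> s) = {p}, so it goes in M[<C>, t] for t ∈ {p}.
For <C> -> λ: FIRST(λ) = {λ}, so it goes in M[<C>, t] for t ∈ {}; since λ ∈ FIRST, also for every t ∈ FOLLOW(<C>) = {q}.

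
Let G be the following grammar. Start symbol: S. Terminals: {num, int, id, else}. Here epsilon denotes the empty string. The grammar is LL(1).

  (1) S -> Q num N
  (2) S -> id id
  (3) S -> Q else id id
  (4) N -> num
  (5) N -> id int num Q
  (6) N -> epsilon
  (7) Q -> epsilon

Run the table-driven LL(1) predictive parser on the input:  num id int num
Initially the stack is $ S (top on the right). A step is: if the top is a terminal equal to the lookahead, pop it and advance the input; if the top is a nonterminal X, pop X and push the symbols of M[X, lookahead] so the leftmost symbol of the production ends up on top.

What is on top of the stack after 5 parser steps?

step 1: stack=$ S  input=num id int num $  — expand S -> Q num N
step 2: stack=$ N num Q  input=num id int num $  — expand Q -> epsilon
step 3: stack=$ N num  input=num id int num $  — match num
step 4: stack=$ N  input=id int num $  — expand N -> id int num Q
step 5: stack=$ Q num int id  input=id int num $  — match id
Stack after step 5: $ Q num int (top = int).

int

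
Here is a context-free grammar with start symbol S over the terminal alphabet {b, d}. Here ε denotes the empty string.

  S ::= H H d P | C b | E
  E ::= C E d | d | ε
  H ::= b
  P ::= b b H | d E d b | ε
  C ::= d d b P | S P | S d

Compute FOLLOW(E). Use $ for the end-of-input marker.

{$, b, d}

FIRST(H) = {b}
FIRST(P) = {ε, b, d}
FIRST(S) = {ε, b, d}  (via H H d P, C b, E)
FIRST(C) = {ε, b, d}  (via S P, S d)
FIRST(E) = {ε, b, d}  (via C E d)
FOLLOW(S) includes $ since S is the start symbol.
FOLLOW(C): in S::=C b, C is followed by b with FIRST {b}; in E::=C E d, C is followed by E d with FIRST {b, d}. Thus FOLLOW(C) = {b, d}.
FOLLOW(S): in C::=S P, S is followed by P with FIRST {ε, b, d}; in C::=S P, the suffix after S is nullable, so FOLLOW(S) ⊇ FOLLOW(C) = {b, d}; in C::=S d, S is followed by d with FIRST {d}. Thus FOLLOW(S) = {$, b, d}.
FOLLOW(E): in S::=E, the suffix after E is empty, so FOLLOW(E) ⊇ FOLLOW(S) = {$, b, d}; in E::=C E d, E is followed by d with FIRST {d}; in P::=d E d b, E is followed by d b with FIRST {d}. Thus FOLLOW(E) = {$, b, d}.
FOLLOW(P): in S::=H H d P, the suffix after P is empty, so FOLLOW(P) ⊇ FOLLOW(S) = {$, b, d}; in C::=d d b P, the suffix after P is empty, so FOLLOW(P) ⊇ FOLLOW(C) = {b, d}; in C::=S P, the suffix after P is empty, so FOLLOW(P) ⊇ FOLLOW(C) = {b, d}. Thus FOLLOW(P) = {$, b, d}.
FOLLOW(H): in S::=H H d P (occurrence 1), H is followed by H d P with FIRST {b}; in S::=H H d P (occurrence 2), H is followed by d P with FIRST {d}; in P::=b b H, the suffix after H is empty, so FOLLOW(H) ⊇ FOLLOW(P) = {$, b, d}. Thus FOLLOW(H) = {$, b, d}.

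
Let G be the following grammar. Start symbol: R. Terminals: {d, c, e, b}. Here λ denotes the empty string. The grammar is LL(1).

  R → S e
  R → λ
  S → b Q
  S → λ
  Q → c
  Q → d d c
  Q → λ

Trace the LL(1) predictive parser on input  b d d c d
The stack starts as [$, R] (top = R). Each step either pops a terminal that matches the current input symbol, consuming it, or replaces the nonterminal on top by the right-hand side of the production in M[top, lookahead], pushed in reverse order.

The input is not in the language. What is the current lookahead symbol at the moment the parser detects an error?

step 1: stack=$ R  input=b d d c d $  — expand R → S e
step 2: stack=$ e S  input=b d d c d $  — expand S → b Q
step 3: stack=$ e Q b  input=b d d c d $  — match b
step 4: stack=$ e Q  input=d d c d $  — expand Q → d d c
step 5: stack=$ e c d d  input=d d c d $  — match d
step 6: stack=$ e c d  input=d c d $  — match d
step 7: stack=$ e c  input=c d $  — match c
step 8: stack=$ e  input=d $  — error: top is terminal e but lookahead is d

d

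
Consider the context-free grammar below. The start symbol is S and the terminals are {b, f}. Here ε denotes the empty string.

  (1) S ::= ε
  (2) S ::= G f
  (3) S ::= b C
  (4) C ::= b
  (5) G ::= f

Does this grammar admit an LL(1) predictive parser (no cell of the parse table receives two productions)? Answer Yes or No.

Yes

FIRST(S) = {ε, b, f}
FIRST(C) = {b}
FIRST(G) = {f}
FOLLOW(S) = {$}
FOLLOW(C) = {$}
FOLLOW(G) = {f}
Each cell of M receives at most one production.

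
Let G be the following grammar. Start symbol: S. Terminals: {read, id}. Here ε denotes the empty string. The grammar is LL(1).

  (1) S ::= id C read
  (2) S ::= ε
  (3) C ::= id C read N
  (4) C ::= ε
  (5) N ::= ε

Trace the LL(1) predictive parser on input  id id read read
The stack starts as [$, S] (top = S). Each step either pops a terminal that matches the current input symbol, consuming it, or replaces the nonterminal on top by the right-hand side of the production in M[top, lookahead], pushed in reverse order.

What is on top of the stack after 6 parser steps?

N

     Stack               Input              Action
  1  $ S                 id id read read $  expand S ::= id C read
  2  $ read C id         id id read read $  match id
  3  $ read C            id read read $     expand C ::= id C read N
  4  $ read N read C id  id read read $     match id
  5  $ read N read C     read read $        expand C ::= ε
  6  $ read N read       read read $        match read
Stack after step 6: $ read N (top = N).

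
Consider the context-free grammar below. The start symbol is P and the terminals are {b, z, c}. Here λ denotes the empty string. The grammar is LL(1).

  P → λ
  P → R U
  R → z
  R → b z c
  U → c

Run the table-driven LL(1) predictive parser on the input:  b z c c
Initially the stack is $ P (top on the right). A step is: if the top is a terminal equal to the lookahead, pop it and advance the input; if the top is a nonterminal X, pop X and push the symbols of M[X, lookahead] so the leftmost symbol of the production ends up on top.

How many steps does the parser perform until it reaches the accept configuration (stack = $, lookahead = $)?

step 1: stack=$ P  input=b z c c $  — expand P → R U
step 2: stack=$ U R  input=b z c c $  — expand R → b z c
step 3: stack=$ U c z b  input=b z c c $  — match b
step 4: stack=$ U c z  input=z c c $  — match z
step 5: stack=$ U c  input=c c $  — match c
step 6: stack=$ U  input=c $  — expand U → c
step 7: stack=$ c  input=c $  — match c
Accept reached after 7 steps.

7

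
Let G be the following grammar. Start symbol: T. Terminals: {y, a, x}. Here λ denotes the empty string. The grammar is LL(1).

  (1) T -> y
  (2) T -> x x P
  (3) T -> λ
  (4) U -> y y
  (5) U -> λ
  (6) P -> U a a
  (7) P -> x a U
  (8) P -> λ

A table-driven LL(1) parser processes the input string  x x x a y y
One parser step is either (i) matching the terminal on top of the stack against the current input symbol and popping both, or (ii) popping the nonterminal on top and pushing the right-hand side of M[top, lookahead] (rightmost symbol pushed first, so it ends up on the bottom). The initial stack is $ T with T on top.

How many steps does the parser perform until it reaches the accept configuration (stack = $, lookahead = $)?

9

step 1: stack=$ T  input=x x x a y y $  — expand T -> x x P
step 2: stack=$ P x x  input=x x x a y y $  — match x
step 3: stack=$ P x  input=x x a y y $  — match x
step 4: stack=$ P  input=x a y y $  — expand P -> x a U
step 5: stack=$ U a x  input=x a y y $  — match x
step 6: stack=$ U a  input=a y y $  — match a
step 7: stack=$ U  input=y y $  — expand U -> y y
step 8: stack=$ y y  input=y y $  — match y
step 9: stack=$ y  input=y $  — match y
Accept reached after 9 steps.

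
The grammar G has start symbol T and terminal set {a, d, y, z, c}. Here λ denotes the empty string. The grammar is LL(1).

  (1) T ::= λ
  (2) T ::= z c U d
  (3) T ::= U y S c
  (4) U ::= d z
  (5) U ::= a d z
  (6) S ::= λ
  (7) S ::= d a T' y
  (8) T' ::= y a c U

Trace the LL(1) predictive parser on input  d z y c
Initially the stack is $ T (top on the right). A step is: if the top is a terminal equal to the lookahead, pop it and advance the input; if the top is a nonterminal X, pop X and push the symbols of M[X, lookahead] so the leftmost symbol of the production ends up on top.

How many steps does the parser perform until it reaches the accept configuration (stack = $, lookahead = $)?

step 1: stack=$ T  input=d z y c $  — expand T ::= U y S c
step 2: stack=$ c S y U  input=d z y c $  — expand U ::= d z
step 3: stack=$ c S y z d  input=d z y c $  — match d
step 4: stack=$ c S y z  input=z y c $  — match z
step 5: stack=$ c S y  input=y c $  — match y
step 6: stack=$ c S  input=c $  — expand S ::= λ
step 7: stack=$ c  input=c $  — match c
Accept reached after 7 steps.

7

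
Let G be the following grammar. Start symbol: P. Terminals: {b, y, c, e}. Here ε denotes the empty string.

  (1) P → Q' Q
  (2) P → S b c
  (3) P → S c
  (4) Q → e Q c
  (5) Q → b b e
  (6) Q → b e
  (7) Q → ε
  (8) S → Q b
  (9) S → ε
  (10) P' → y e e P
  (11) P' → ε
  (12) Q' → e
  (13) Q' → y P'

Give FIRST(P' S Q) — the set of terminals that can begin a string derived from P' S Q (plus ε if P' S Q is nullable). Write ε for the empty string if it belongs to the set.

FIRST(Q) = {ε, b, e}
FIRST(P') = {ε, y}
FIRST(Q') = {e, y}
FIRST(S) = {ε, b, e}  (via Q b)
FIRST(P) = {b, c, e, y}  (via Q' Q, S b c, S c)
FIRST(P' S Q): take FIRST of each symbol in turn, carrying on past any symbol whose FIRST contains ε; result {ε, b, e, y}.

{ε, b, e, y}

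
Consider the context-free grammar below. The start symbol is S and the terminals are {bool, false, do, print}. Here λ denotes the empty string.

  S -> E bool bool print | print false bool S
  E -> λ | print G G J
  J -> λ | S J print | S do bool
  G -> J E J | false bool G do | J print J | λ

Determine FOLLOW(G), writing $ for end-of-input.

{bool, do, false, print}

FIRST(E): from E->λ we get {λ}; from E->print G G J we get {print}. So FIRST(E) = {λ, print}.
FIRST(S): from S->E bool bool print we get {bool, print}; from S->print false bool S we get {print}. So FIRST(S) = {bool, print}.
FIRST(J): from J->λ we get {λ}; from J->S J print we get {bool, print}; from J->S do bool we get {bool, print}. So FIRST(J) = {λ, bool, print}.
FIRST(G): from G->J E J we get {λ, bool, print}; from G->false bool G do we get {false}; from G->J print J we get {bool, print}; from G->λ we get {λ}. So FIRST(G) = {λ, bool, false, print}.
FOLLOW(S) includes $ since S is the start symbol.
FOLLOW(S): in S->print false bool S, the suffix after S is empty (adds nothing new); in J->S J print, S is followed by J print with FIRST {bool, print}; in J->S do bool, S is followed by do bool with FIRST {do}. Thus FOLLOW(S) = {$, bool, do, print}.
FOLLOW(E): in S->E bool bool print, E is followed by bool bool print with FIRST {bool}; in G->J E J, E is followed by J with FIRST {λ, bool, print}; in G->J E J, the suffix after E is nullable, so FOLLOW(E) ⊇ FOLLOW(G) = {bool, do, false, print}. Thus FOLLOW(E) = {bool, do, false, print}.
FOLLOW(G): in E->print G G J (occurrence 1), G is followed by G J with FIRST {λ, bool, false, print}; in E->print G G J (occurrence 1), the suffix after G is nullable, so FOLLOW(G) ⊇ FOLLOW(E) = {bool, do, false, print}; in E->print G G J (occurrence 2), G is followed by J with FIRST {λ, bool, print}; in E->print G G J (occurrence 2), the suffix after G is nullable, so FOLLOW(G) ⊇ FOLLOW(E) = {bool, do, false, print}; in G->false bool G do, G is followed by do with FIRST {do}. Thus FOLLOW(G) = {bool, do, false, print}.
FOLLOW(J): in E->print G G J, the suffix after J is empty, so FOLLOW(J) ⊇ FOLLOW(E) = {bool, do, false, print}; in J->S J print, J is followed by print with FIRST {print}; in G->J E J (occurrence 1), J is followed by E J with FIRST {λ, bool, print}; in G->J E J (occurrence 1), the suffix after J is nullable, so FOLLOW(J) ⊇ FOLLOW(G) = {bool, do, false, print}; in G->J E J (occurrence 2), the suffix after J is empty, so FOLLOW(J) ⊇ FOLLOW(G) = {bool, do, false, print}; in G->J print J (occurrence 1), J is followed by print J with FIRST {print}; in G->J print J (occurrence 2), the suffix after J is empty, so FOLLOW(J) ⊇ FOLLOW(G) = {bool, do, false, print}. Thus FOLLOW(J) = {bool, do, false, print}.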